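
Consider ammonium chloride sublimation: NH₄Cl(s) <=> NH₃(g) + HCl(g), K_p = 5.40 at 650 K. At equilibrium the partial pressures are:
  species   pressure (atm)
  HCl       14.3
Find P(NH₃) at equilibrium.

P(NH₃) = 0.378 atm

(NH₄Cl is a pure solid — omitted from K_p.)
At equilibrium, K_p = P(NH₃)·P(HCl) = 5.40.
(P(NH₃))·(14.3) = 5.40
P(NH₃) = 0.378 atm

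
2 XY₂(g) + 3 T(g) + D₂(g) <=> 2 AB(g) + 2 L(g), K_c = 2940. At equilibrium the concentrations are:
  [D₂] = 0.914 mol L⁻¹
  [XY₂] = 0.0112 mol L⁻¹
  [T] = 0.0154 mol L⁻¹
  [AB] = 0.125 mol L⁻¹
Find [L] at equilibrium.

[L] = 0.00888 mol L⁻¹

At equilibrium, K_c = [AB]²·[L]² / ([XY₂]²·[T]³·[D₂]) = 2940.
(0.125)²·([L])² / ((0.0112)²·(0.0154)³·(0.914)) = 2940
[L]² = 7.88×10⁻⁵ ⇒ [L] = 0.00888 mol L⁻¹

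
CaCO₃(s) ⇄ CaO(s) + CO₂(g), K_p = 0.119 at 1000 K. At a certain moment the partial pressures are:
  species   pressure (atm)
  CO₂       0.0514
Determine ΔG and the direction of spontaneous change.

(CaCO₃, CaO are pure solids — omitted from Q_p.)
Q_p = P(CO₂) = 0.0514
ΔG = RT ln(Q_p/K_p) = (8.314 J mol⁻¹ K⁻¹)(1000 K) × ln(0.0514/0.119)
   = (8.314 kJ/mol)(-0.8395) = -6.98 kJ/mol
ΔG < 0, so the forward reaction is spontaneous (proceeds forward).

ΔG = -6.98 kJ/mol; the forward reaction is spontaneous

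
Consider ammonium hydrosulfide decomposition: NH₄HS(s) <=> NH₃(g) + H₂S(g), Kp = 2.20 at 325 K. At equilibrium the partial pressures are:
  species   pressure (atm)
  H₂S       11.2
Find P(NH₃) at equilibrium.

(NH₄HS is a pure solid — omitted from Kp.)
At equilibrium, Kp = P(NH₃)·P(H₂S) = 2.20.
(P(NH₃))·(11.2) = 2.20
P(NH₃) = 0.196 atm

P(NH₃) = 0.196 atm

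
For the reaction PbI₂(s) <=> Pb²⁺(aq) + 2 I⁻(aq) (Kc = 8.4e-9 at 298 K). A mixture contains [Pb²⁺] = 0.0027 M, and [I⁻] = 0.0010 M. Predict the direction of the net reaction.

in the forward direction

(PbI₂ is a pure solid — omitted from Qc.)
Qc = [Pb²⁺]·[I⁻]² = (0.0027)·(0.0010)² = 2.7e-9
Qc = 2.7e-9 < Kc = 8.4e-9, so the forward reaction proceeds.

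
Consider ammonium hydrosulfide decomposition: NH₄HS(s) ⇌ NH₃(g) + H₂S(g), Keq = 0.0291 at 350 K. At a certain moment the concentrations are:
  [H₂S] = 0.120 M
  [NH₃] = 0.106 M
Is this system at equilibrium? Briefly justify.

no; Q < K, reaction proceeds forward

(NH₄HS is a pure solid — omitted from Q.)
Q = [NH₃]·[H₂S] = (0.106)·(0.120) = 0.0127
Q = 0.0127 < Keq = 0.0291: net forward reaction.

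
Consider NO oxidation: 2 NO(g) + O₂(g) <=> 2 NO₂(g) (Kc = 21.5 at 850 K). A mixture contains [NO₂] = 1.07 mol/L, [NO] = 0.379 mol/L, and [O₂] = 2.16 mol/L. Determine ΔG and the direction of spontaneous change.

Qc = [NO₂]² / ([NO]²·[O₂]) = (1.07)² / ((0.379)²·(2.16)) = 3.69
ΔG = RT ln(Qc/Kc) = (8.314 J mol⁻¹ K⁻¹)(850 K) × ln(3.69/21.5)
   = (7.067 kJ/mol)(-1.762) = -12.5 kJ/mol
ΔG < 0, so the forward reaction is spontaneous (proceeds forward).

ΔG = -12.5 kJ/mol; the forward reaction is spontaneous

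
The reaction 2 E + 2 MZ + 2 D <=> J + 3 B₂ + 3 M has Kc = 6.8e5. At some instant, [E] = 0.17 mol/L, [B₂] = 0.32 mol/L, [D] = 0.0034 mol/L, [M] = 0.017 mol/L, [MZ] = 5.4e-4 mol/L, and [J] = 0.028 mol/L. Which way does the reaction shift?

to the right

Qc = [J]·[B₂]³·[M]³ / ([E]²·[MZ]²·[D]²) = (0.028)·(0.32)³·(0.017)³ / ((0.17)²·(5.4e-4)²·(0.0034)²) = 46000
Qc = 46000 < Kc = 6.8e5, so the forward reaction proceeds.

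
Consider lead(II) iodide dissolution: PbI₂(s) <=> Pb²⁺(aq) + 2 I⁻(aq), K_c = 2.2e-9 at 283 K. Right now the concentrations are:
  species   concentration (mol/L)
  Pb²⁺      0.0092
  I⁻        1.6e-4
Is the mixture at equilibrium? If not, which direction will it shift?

no; Q < K, reaction proceeds forward

(PbI₂ is a pure solid — omitted from Q_c.)
Q_c = [Pb²⁺]·[I⁻]² = (0.0092)·(1.6e-4)² = 2.4e-10
Q_c = 2.4e-10 < K_c = 2.2e-9: net forward reaction.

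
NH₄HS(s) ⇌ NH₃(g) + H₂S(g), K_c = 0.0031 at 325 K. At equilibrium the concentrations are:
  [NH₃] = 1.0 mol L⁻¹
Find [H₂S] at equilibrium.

[H₂S] = 0.0031 mol L⁻¹

(NH₄HS is a pure solid — omitted from K_c.)
At equilibrium, K_c = [NH₃]·[H₂S] = 0.0031.
(1.0)·([H₂S]) = 0.0031
[H₂S] = 0.00310 = 0.0031 mol L⁻¹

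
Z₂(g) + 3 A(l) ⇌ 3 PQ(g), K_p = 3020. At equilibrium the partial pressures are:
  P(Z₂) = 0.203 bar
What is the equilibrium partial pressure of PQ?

P(PQ) = 8.50 bar

(A is a pure liquid — omitted from K_p.)
At equilibrium, K_p = P(PQ)³ / P(Z₂) = 3020.
(P(PQ))³ / (0.203) = 3020
P(PQ)³ = 613 ⇒ P(PQ) = 8.50 bar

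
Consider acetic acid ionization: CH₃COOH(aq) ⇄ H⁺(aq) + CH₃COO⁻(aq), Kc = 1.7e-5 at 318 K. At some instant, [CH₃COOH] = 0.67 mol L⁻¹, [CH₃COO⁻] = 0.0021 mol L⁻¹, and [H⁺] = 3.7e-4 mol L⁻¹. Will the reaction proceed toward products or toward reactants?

Qc = [H⁺]·[CH₃COO⁻] / [CH₃COOH] = (3.7e-4)·(0.0021) / (0.67) = 1.2e-6
Qc = 1.2e-6 < Kc = 1.7e-5, so the forward reaction proceeds.

forward (toward products)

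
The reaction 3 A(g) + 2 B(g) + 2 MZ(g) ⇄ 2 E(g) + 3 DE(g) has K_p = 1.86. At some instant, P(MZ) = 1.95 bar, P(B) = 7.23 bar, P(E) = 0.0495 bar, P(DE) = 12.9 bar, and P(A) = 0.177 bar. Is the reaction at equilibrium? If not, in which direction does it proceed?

reverse (toward reactants)

Q_p = P(E)²·P(DE)³ / (P(A)³·P(B)²·P(MZ)²) = (0.0495)²·(12.9)³ / ((0.177)³·(7.23)²·(1.95)²) = 4.77
Q_p = 4.77 > K_p = 1.86, so the reverse reaction proceeds.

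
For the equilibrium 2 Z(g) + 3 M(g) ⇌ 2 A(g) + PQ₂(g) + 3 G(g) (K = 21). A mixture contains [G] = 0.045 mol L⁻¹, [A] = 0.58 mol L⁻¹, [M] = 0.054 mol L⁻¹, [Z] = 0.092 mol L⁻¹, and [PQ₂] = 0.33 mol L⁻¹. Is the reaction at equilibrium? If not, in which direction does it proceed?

Q = [A]²·[PQ₂]·[G]³ / ([Z]²·[M]³) = (0.58)²·(0.33)·(0.045)³ / ((0.092)²·(0.054)³) = 7.6
Q = 7.6 < K = 21, so the forward reaction proceeds.

forward (toward products)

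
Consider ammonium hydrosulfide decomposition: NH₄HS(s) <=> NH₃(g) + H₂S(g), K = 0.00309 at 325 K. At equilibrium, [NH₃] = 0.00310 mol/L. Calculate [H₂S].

[H₂S] = 0.997 mol/L

(NH₄HS is a pure solid — omitted from K.)
At equilibrium, K = [NH₃]·[H₂S] = 0.00309.
(0.00310)·([H₂S]) = 0.00309
[H₂S] = 0.997 mol/L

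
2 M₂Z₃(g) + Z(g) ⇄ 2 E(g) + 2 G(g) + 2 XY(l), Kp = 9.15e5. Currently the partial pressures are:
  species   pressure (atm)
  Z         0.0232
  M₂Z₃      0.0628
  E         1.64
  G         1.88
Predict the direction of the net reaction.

forward (toward products)

(XY is a pure liquid — omitted from Qp.)
Qp = P(E)²·P(G)² / (P(M₂Z₃)²·P(Z)) = (1.64)²·(1.88)² / ((0.0628)²·(0.0232)) = 1.04e5
Qp = 1.04e5 < Kp = 9.15e5, so the forward reaction proceeds.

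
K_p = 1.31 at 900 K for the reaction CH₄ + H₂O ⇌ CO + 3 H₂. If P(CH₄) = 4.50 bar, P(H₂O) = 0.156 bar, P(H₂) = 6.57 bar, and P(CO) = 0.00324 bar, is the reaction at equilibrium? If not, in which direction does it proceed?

Q_p = P(CO)·P(H₂)³ / (P(CH₄)·P(H₂O)) = (0.00324)·(6.57)³ / ((4.50)·(0.156)) = 1.31
Q_p = 1.31 = K_p, so the system is already at equilibrium.

at equilibrium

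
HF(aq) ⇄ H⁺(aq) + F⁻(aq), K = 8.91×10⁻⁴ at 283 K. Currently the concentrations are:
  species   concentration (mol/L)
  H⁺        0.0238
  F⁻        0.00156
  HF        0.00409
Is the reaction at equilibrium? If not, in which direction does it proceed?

Q = [H⁺]·[F⁻] / [HF] = (0.0238)·(0.00156) / (0.00409) = 0.00908
Q = 0.00908 > K = 8.91×10⁻⁴, so the reverse reaction proceeds.

in the reverse direction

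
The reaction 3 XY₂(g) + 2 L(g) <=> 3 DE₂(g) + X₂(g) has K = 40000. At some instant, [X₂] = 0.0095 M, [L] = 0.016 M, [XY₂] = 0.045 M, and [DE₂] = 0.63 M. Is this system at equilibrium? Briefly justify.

no; Q > K, reaction proceeds in reverse

Q = [DE₂]³·[X₂] / ([XY₂]³·[L]²) = (0.63)³·(0.0095) / ((0.045)³·(0.016)²) = 1.0×10⁵
Q = 1.0×10⁵ > K = 40000: net reverse reaction.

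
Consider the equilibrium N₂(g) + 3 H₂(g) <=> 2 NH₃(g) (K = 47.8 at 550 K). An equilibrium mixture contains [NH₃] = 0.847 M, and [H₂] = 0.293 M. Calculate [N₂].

At equilibrium, K = [NH₃]² / ([N₂]·[H₂]³) = 47.8.
(0.847)² / (([N₂])·(0.293)³) = 47.8
[N₂] = 0.597 M

[N₂] = 0.597 M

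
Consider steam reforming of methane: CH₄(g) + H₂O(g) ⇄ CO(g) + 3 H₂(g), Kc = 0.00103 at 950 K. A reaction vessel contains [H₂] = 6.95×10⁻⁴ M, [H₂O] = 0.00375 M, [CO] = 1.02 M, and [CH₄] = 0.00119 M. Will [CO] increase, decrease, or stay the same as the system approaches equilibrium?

Qc = [CO]·[H₂]³ / ([CH₄]·[H₂O]) = (1.02)·(6.95×10⁻⁴)³ / ((0.00119)·(0.00375)) = 7.67×10⁻⁵
Qc = 7.67×10⁻⁵ < Kc = 0.00103: net forward reaction.
CO is a product, so it increases.

increase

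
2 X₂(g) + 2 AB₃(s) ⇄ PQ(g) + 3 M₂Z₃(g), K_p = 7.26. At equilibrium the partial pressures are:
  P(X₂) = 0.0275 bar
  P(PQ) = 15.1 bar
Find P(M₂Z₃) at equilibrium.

P(M₂Z₃) = 0.0714 bar

(AB₃ is a pure solid — omitted from K_p.)
At equilibrium, K_p = P(PQ)·P(M₂Z₃)³ / P(X₂)² = 7.26.
(15.1)·(P(M₂Z₃))³ / (0.0275)² = 7.26
P(M₂Z₃)³ = 3.64e-4 ⇒ P(M₂Z₃) = 0.0714 bar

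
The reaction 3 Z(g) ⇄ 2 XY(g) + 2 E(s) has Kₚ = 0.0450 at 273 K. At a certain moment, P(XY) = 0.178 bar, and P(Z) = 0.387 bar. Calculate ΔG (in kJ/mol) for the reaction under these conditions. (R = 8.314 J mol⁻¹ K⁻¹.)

ΔG = 5.67 kJ/mol

(E is a pure solid — omitted from Qₚ.)
Qₚ = P(XY)² / P(Z)³ = (0.178)² / (0.387)³ = 0.547
ΔG = RT ln(Qₚ/Kₚ) = (8.314 J mol⁻¹ K⁻¹)(273 K) × ln(0.547/0.0450)
   = (2.270 kJ/mol)(2.498) = 5.67 kJ/mol
ΔG > 0, so the forward reaction is non-spontaneous (proceeds in reverse).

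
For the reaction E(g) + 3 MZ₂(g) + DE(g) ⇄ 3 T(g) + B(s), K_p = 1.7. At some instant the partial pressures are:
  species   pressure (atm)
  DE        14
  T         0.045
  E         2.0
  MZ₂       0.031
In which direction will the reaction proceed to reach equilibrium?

in the forward direction

(B is a pure solid — omitted from Q_p.)
Q_p = P(T)³ / (P(E)·P(MZ₂)³·P(DE)) = (0.045)³ / ((2.0)·(0.031)³·(14)) = 0.11
Q_p = 0.11 < K_p = 1.7, so the forward reaction proceeds.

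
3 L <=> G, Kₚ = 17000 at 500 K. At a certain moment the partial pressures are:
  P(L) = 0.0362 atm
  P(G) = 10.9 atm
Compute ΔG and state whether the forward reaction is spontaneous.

ΔG = 10.8 kJ/mol; the forward reaction is non-spontaneous

Qₚ = P(G) / P(L)³ = (10.9) / (0.0362)³ = 2.30e5
ΔG = RT ln(Qₚ/Kₚ) = (8.314 J mol⁻¹ K⁻¹)(500 K) × ln(2.30e5/17000)
   = (4.157 kJ/mol)(2.605) = 10.8 kJ/mol
ΔG > 0, so the forward reaction is non-spontaneous (proceeds in reverse).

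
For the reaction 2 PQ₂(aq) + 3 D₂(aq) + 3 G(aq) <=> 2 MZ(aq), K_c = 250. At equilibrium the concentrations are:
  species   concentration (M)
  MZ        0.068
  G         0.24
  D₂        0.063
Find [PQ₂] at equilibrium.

At equilibrium, K_c = [MZ]² / ([PQ₂]²·[D₂]³·[G]³) = 250.
(0.068)² / (([PQ₂])²·(0.063)³·(0.24)³) = 250
[PQ₂]² = 5.35 ⇒ [PQ₂] = 2.3 M

[PQ₂] = 2.3 M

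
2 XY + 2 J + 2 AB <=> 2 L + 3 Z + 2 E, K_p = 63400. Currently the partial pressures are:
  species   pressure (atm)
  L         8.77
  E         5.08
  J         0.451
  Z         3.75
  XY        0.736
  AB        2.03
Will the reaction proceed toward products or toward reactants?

toward reactants

Q_p = P(L)²·P(Z)³·P(E)² / (P(XY)²·P(J)²·P(AB)²) = (8.77)²·(3.75)³·(5.08)² / ((0.736)²·(0.451)²·(2.03)²) = 2.31e5
Q_p = 2.31e5 > K_p = 63400, so the reverse reaction proceeds.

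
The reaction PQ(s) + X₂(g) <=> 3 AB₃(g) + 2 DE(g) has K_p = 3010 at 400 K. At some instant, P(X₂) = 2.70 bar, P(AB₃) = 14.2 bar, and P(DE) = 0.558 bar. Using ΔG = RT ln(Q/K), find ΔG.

(PQ is a pure solid — omitted from Q_p.)
Q_p = P(AB₃)³·P(DE)² / P(X₂) = (14.2)³·(0.558)² / (2.70) = 330
ΔG = RT ln(Q_p/K_p) = (8.314 J mol⁻¹ K⁻¹)(400 K) × ln(330/3010)
   = (3.326 kJ/mol)(-2.211) = -7.35 kJ/mol
ΔG < 0, so the forward reaction is spontaneous (proceeds forward).

ΔG = -7.35 kJ/mol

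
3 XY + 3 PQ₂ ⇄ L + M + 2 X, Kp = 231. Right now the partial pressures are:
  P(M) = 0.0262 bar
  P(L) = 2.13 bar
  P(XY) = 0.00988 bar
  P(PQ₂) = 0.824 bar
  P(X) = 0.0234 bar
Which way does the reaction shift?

toward products

Qp = P(L)·P(M)·P(X)² / (P(XY)³·P(PQ₂)³) = (2.13)·(0.0262)·(0.0234)² / ((0.00988)³·(0.824)³) = 56.6
Qp = 56.6 < Kp = 231, so the forward reaction proceeds.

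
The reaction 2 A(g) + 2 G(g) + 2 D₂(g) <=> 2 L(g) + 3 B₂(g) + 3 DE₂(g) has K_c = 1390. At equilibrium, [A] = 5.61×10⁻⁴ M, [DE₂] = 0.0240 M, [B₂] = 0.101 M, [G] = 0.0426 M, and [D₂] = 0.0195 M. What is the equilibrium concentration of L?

[L] = 0.146 M

At equilibrium, K_c = [L]²·[B₂]³·[DE₂]³ / ([A]²·[G]²·[D₂]²) = 1390.
([L])²·(0.101)³·(0.0240)³ / ((5.61×10⁻⁴)²·(0.0426)²·(0.0195)²) = 1390
[L]² = 0.0212 ⇒ [L] = 0.146 M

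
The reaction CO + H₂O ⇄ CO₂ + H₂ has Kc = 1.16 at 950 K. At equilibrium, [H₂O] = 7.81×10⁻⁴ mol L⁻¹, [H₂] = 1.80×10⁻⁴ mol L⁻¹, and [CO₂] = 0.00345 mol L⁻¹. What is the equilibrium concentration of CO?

[CO] = 6.85×10⁻⁴ mol L⁻¹

At equilibrium, Kc = [CO₂]·[H₂] / ([CO]·[H₂O]) = 1.16.
(0.00345)·(1.80×10⁻⁴) / (([CO])·(7.81×10⁻⁴)) = 1.16
[CO] = 6.85×10⁻⁴ mol L⁻¹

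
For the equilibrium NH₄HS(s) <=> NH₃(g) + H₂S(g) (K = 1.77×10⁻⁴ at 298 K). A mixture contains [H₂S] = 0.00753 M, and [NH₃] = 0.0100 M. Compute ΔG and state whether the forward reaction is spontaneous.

ΔG = -2.12 kJ/mol; the forward reaction is spontaneous

(NH₄HS is a pure solid — omitted from Q.)
Q = [NH₃]·[H₂S] = (0.0100)·(0.00753) = 7.53×10⁻⁵
ΔG = RT ln(Q/K) = (8.314 J mol⁻¹ K⁻¹)(298 K) × ln(7.53×10⁻⁵/1.77×10⁻⁴)
   = (2.478 kJ/mol)(-0.8547) = -2.12 kJ/mol
ΔG < 0, so the forward reaction is spontaneous (proceeds forward).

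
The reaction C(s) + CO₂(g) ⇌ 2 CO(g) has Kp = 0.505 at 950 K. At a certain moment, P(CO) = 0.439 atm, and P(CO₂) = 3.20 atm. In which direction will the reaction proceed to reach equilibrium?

(C is a pure solid — omitted from Qp.)
Qp = P(CO)² / P(CO₂) = (0.439)² / (3.20) = 0.0602
Qp = 0.0602 < Kp = 0.505, so the forward reaction proceeds.

to the right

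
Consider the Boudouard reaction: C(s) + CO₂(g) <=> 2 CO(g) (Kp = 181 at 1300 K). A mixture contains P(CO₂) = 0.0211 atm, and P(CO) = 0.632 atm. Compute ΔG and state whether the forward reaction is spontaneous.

ΔG = -24.4 kJ/mol; the forward reaction is spontaneous

(C is a pure solid — omitted from Qp.)
Qp = P(CO)² / P(CO₂) = (0.632)² / (0.0211) = 18.9
ΔG = RT ln(Qp/Kp) = (8.314 J mol⁻¹ K⁻¹)(1300 K) × ln(18.9/181)
   = (10.81 kJ/mol)(-2.259) = -24.4 kJ/mol
ΔG < 0, so the forward reaction is spontaneous (proceeds forward).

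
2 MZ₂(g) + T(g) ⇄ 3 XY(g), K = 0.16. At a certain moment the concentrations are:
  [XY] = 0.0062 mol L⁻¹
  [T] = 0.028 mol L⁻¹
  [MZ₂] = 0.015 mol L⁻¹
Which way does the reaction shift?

Q = [XY]³ / ([MZ₂]²·[T]) = (0.0062)³ / ((0.015)²·(0.028)) = 0.038
Q = 0.038 < K = 0.16, so the forward reaction proceeds.

in the forward direction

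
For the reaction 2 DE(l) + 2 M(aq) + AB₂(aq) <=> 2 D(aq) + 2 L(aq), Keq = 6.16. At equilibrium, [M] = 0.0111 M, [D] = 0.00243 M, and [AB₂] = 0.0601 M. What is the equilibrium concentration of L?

[L] = 2.78 M

(DE is a pure liquid — omitted from Keq.)
At equilibrium, Keq = [D]²·[L]² / ([M]²·[AB₂]) = 6.16.
(0.00243)²·([L])² / ((0.0111)²·(0.0601)) = 6.16
[L]² = 7.72 ⇒ [L] = 2.78 M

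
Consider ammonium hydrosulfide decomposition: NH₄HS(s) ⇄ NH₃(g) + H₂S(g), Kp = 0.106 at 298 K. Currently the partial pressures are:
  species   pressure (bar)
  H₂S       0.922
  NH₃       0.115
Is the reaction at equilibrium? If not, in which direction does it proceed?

at equilibrium

(NH₄HS is a pure solid — omitted from Qp.)
Qp = P(NH₃)·P(H₂S) = (0.115)·(0.922) = 0.106
Qp = 0.106 = Kp, so the system is already at equilibrium.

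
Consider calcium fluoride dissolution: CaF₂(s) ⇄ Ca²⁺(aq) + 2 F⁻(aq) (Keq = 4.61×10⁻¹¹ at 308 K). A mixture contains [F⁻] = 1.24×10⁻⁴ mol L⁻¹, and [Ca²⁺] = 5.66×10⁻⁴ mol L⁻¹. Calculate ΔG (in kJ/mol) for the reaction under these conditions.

ΔG = -4.27 kJ/mol

(CaF₂ is a pure solid — omitted from Q.)
Q = [Ca²⁺]·[F⁻]² = (5.66×10⁻⁴)·(1.24×10⁻⁴)² = 8.70×10⁻¹²
ΔG = RT ln(Q/Keq) = (8.314 J mol⁻¹ K⁻¹)(308 K) × ln(8.70×10⁻¹²/4.61×10⁻¹¹)
   = (2.561 kJ/mol)(-1.667) = -4.27 kJ/mol
ΔG < 0, so the forward reaction is spontaneous (proceeds forward).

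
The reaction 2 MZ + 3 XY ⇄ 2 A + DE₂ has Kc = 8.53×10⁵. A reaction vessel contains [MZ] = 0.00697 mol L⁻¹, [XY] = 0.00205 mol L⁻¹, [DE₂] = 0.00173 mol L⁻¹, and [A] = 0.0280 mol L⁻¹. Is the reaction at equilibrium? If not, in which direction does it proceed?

in the reverse direction

Qc = [A]²·[DE₂] / ([MZ]²·[XY]³) = (0.0280)²·(0.00173) / ((0.00697)²·(0.00205)³) = 3.24×10⁶
Qc = 3.24×10⁶ > Kc = 8.53×10⁵, so the reverse reaction proceeds.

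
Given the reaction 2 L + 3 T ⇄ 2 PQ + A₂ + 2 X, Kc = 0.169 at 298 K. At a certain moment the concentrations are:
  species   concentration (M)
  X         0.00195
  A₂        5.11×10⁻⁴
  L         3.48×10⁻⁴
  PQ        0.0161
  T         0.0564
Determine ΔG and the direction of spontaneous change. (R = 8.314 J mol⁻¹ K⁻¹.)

Qc = [PQ]²·[A₂]·[X]² / ([L]²·[T]³) = (0.0161)²·(5.11×10⁻⁴)·(0.00195)² / ((3.48×10⁻⁴)²·(0.0564)³) = 0.0232
ΔG = RT ln(Qc/Kc) = (8.314 J mol⁻¹ K⁻¹)(298 K) × ln(0.0232/0.169)
   = (2.478 kJ/mol)(-1.986) = -4.92 kJ/mol
ΔG < 0, so the forward reaction is spontaneous (proceeds forward).

ΔG = -4.92 kJ/mol; the forward reaction is spontaneous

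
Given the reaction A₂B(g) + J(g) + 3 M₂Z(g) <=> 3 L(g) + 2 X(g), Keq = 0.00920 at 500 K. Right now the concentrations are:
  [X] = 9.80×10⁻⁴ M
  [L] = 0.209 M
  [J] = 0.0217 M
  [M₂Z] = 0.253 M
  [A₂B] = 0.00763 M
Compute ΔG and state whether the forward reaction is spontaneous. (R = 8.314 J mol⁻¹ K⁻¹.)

ΔG = -4.30 kJ/mol; the forward reaction is spontaneous

Q = [L]³·[X]² / ([A₂B]·[J]·[M₂Z]³) = (0.209)³·(9.80×10⁻⁴)² / ((0.00763)·(0.0217)·(0.253)³) = 0.00327
ΔG = RT ln(Q/Keq) = (8.314 J mol⁻¹ K⁻¹)(500 K) × ln(0.00327/0.00920)
   = (4.157 kJ/mol)(-1.034) = -4.30 kJ/mol
ΔG < 0, so the forward reaction is spontaneous (proceeds forward).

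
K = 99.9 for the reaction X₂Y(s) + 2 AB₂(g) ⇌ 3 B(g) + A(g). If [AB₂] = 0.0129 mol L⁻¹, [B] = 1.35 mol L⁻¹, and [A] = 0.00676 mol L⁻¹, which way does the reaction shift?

neither direction; the system is at equilibrium

(X₂Y is a pure solid — omitted from Q.)
Q = [B]³·[A] / [AB₂]² = (1.35)³·(0.00676) / (0.0129)² = 99.9
Q = 99.9 = K, so the system is already at equilibrium.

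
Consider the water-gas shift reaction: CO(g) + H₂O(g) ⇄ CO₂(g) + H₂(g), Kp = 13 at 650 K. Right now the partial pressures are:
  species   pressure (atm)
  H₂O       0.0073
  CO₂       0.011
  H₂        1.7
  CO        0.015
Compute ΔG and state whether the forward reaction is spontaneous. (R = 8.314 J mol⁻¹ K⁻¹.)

Qp = P(CO₂)·P(H₂) / (P(CO)·P(H₂O)) = (0.011)·(1.7) / ((0.015)·(0.0073)) = 171
ΔG = RT ln(Qp/Kp) = (8.314 J mol⁻¹ K⁻¹)(650 K) × ln(171/13)
   = (5.404 kJ/mol)(2.577) = 13.9 kJ/mol
ΔG > 0, so the forward reaction is non-spontaneous (proceeds in reverse).

ΔG = 13.9 kJ/mol; the forward reaction is non-spontaneous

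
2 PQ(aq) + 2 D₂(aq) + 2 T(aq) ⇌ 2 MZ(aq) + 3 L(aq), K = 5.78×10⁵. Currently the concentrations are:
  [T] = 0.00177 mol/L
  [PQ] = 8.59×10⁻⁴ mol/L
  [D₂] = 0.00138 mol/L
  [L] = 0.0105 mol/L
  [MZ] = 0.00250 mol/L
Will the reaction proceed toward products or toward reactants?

Q = [MZ]²·[L]³ / ([PQ]²·[D₂]²·[T]²) = (0.00250)²·(0.0105)³ / ((8.59×10⁻⁴)²·(0.00138)²·(0.00177)²) = 1.64×10⁶
Q = 1.64×10⁶ > K = 5.78×10⁵, so the reverse reaction proceeds.

to the left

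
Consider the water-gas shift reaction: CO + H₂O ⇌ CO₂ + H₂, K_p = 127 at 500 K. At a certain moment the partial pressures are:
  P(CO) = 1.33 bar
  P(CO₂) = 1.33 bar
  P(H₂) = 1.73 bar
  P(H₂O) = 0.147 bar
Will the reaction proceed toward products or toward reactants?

in the forward direction

Q_p = P(CO₂)·P(H₂) / (P(CO)·P(H₂O)) = (1.33)·(1.73) / ((1.33)·(0.147)) = 11.8
Q_p = 11.8 < K_p = 127, so the forward reaction proceeds.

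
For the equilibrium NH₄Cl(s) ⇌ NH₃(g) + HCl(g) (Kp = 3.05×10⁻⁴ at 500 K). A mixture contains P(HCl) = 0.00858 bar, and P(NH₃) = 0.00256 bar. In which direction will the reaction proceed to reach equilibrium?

(NH₄Cl is a pure solid — omitted from Qp.)
Qp = P(NH₃)·P(HCl) = (0.00256)·(0.00858) = 2.20×10⁻⁵
Qp = 2.20×10⁻⁵ < Kp = 3.05×10⁻⁴, so the forward reaction proceeds.

forward (toward products)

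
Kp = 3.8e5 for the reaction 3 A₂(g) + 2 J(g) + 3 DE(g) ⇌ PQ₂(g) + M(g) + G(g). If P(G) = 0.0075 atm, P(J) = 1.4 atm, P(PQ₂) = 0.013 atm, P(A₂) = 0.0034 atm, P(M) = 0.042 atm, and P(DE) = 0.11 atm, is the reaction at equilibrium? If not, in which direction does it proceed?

Qp = P(PQ₂)·P(M)·P(G) / (P(A₂)³·P(J)²·P(DE)³) = (0.013)·(0.042)·(0.0075) / ((0.0034)³·(1.4)²·(0.11)³) = 40000
Qp = 40000 < Kp = 3.8e5, so the forward reaction proceeds.

to the right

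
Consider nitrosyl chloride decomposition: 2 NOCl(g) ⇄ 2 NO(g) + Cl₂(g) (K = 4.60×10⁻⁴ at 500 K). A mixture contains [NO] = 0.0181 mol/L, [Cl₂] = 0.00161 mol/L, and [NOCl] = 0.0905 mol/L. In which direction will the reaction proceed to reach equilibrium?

Q = [NO]²·[Cl₂] / [NOCl]² = (0.0181)²·(0.00161) / (0.0905)² = 6.44×10⁻⁵
Q = 6.44×10⁻⁵ < K = 4.60×10⁻⁴, so the forward reaction proceeds.

toward products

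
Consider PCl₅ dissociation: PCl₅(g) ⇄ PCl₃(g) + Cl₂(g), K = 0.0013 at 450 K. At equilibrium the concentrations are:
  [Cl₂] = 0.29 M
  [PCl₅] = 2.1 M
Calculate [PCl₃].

At equilibrium, K = [PCl₃]·[Cl₂] / [PCl₅] = 0.0013.
([PCl₃])·(0.29) / (2.1) = 0.0013
[PCl₃] = 0.00941 = 0.0094 M

[PCl₃] = 0.0094 M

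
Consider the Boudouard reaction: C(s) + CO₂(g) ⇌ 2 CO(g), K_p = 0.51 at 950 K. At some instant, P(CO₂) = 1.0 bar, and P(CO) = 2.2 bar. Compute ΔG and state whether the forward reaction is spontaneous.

(C is a pure solid — omitted from Q_p.)
Q_p = P(CO)² / P(CO₂) = (2.2)² / (1.0) = 4.84
ΔG = RT ln(Q_p/K_p) = (8.314 J mol⁻¹ K⁻¹)(950 K) × ln(4.84/0.51)
   = (7.898 kJ/mol)(2.250) = 17.8 kJ/mol
ΔG > 0, so the forward reaction is non-spontaneous (proceeds in reverse).

ΔG = 17.8 kJ/mol; the forward reaction is non-spontaneous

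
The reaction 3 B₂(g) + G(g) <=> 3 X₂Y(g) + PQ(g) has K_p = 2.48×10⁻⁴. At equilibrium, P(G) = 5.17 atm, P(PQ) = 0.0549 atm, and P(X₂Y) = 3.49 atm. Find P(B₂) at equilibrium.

P(B₂) = 12.2 atm

At equilibrium, K_p = P(X₂Y)³·P(PQ) / (P(B₂)³·P(G)) = 2.48×10⁻⁴.
(3.49)³·(0.0549) / ((P(B₂))³·(5.17)) = 2.48×10⁻⁴
P(B₂)³ = 1820 ⇒ P(B₂) = 12.2 atm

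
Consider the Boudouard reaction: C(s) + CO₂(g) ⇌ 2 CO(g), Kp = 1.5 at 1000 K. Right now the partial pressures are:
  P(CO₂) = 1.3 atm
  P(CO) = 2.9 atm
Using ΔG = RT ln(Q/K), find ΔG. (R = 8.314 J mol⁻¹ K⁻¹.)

(C is a pure solid — omitted from Qp.)
Qp = P(CO)² / P(CO₂) = (2.9)² / (1.3) = 6.47
ΔG = RT ln(Qp/Kp) = (8.314 J mol⁻¹ K⁻¹)(1000 K) × ln(6.47/1.5)
   = (8.314 kJ/mol)(1.462) = 12.2 kJ/mol
ΔG > 0, so the forward reaction is non-spontaneous (proceeds in reverse).

ΔG = 12.2 kJ/mol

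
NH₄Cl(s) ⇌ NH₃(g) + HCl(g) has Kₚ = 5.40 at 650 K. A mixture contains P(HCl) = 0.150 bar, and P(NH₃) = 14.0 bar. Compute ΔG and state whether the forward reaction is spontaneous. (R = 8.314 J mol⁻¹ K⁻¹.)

(NH₄Cl is a pure solid — omitted from Qₚ.)
Qₚ = P(NH₃)·P(HCl) = (14.0)·(0.150) = 2.10
ΔG = RT ln(Qₚ/Kₚ) = (8.314 J mol⁻¹ K⁻¹)(650 K) × ln(2.10/5.40)
   = (5.404 kJ/mol)(-0.9445) = -5.10 kJ/mol
ΔG < 0, so the forward reaction is spontaneous (proceeds forward).

ΔG = -5.10 kJ/mol; the forward reaction is spontaneous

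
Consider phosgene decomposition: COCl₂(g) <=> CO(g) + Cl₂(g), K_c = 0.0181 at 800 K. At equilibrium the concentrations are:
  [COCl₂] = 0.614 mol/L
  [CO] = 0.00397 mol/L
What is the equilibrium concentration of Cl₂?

At equilibrium, K_c = [CO]·[Cl₂] / [COCl₂] = 0.0181.
(0.00397)·([Cl₂]) / (0.614) = 0.0181
[Cl₂] = 2.80 mol/L

[Cl₂] = 2.80 mol/L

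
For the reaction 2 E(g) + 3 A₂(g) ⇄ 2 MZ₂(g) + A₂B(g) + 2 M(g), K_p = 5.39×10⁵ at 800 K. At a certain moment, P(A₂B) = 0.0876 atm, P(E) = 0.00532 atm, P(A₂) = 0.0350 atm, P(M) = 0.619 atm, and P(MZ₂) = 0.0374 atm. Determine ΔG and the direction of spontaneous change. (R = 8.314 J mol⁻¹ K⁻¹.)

ΔG = -17.5 kJ/mol; the forward reaction is spontaneous

Q_p = P(MZ₂)²·P(A₂B)·P(M)² / (P(E)²·P(A₂)³) = (0.0374)²·(0.0876)·(0.619)² / ((0.00532)²·(0.0350)³) = 38700
ΔG = RT ln(Q_p/K_p) = (8.314 J mol⁻¹ K⁻¹)(800 K) × ln(38700/5.39×10⁵)
   = (6.651 kJ/mol)(-2.634) = -17.5 kJ/mol
ΔG < 0, so the forward reaction is spontaneous (proceeds forward).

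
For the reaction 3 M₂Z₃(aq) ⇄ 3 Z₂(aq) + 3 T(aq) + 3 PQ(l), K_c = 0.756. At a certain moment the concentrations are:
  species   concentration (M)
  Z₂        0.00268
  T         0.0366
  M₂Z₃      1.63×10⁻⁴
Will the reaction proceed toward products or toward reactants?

(PQ is a pure liquid — omitted from Q_c.)
Q_c = [Z₂]³·[T]³ / [M₂Z₃]³ = (0.00268)³·(0.0366)³ / (1.63×10⁻⁴)³ = 0.218
Q_c = 0.218 < K_c = 0.756, so the forward reaction proceeds.

toward products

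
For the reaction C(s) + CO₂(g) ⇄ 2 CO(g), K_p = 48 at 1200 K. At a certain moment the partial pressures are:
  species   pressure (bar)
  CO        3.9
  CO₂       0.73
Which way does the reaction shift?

forward (toward products)

(C is a pure solid — omitted from Q_p.)
Q_p = P(CO)² / P(CO₂) = (3.9)² / (0.73) = 21
Q_p = 21 < K_p = 48, so the forward reaction proceeds.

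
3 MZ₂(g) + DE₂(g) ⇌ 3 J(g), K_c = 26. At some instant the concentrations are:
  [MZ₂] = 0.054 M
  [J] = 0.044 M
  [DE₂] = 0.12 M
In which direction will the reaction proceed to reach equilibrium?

Q_c = [J]³ / ([MZ₂]³·[DE₂]) = (0.044)³ / ((0.054)³·(0.12)) = 4.5
Q_c = 4.5 < K_c = 26, so the forward reaction proceeds.

to the right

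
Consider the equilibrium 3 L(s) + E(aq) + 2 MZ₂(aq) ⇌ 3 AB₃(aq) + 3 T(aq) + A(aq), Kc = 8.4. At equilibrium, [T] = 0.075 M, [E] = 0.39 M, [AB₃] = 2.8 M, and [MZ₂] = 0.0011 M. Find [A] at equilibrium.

[A] = 4.3e-4 M

(L is a pure solid — omitted from Kc.)
At equilibrium, Kc = [AB₃]³·[T]³·[A] / ([E]·[MZ₂]²) = 8.4.
(2.8)³·(0.075)³·([A]) / ((0.39)·(0.0011)²) = 8.4
[A] = 4.28e-4 = 4.3e-4 M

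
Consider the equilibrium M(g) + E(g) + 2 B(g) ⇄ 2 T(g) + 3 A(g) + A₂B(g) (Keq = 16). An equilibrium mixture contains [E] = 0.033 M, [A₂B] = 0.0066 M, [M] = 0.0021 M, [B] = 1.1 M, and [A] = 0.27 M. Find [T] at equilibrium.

[T] = 3.2 M

At equilibrium, Keq = [T]²·[A]³·[A₂B] / ([M]·[E]·[B]²) = 16.
([T])²·(0.27)³·(0.0066) / ((0.0021)·(0.033)·(1.1)²) = 16
[T]² = 10.3 ⇒ [T] = 3.2 M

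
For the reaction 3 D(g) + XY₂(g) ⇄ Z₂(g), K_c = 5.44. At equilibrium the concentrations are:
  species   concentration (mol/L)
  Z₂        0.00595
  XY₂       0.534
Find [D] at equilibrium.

At equilibrium, K_c = [Z₂] / ([D]³·[XY₂]) = 5.44.
(0.00595) / (([D])³·(0.534)) = 5.44
[D]³ = 0.00205 ⇒ [D] = 0.127 mol/L

[D] = 0.127 mol/L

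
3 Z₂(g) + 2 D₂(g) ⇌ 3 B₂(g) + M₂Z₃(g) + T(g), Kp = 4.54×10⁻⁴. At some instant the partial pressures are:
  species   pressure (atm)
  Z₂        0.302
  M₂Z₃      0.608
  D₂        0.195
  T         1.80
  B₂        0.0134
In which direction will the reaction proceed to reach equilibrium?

Qp = P(B₂)³·P(M₂Z₃)·P(T) / (P(Z₂)³·P(D₂)²) = (0.0134)³·(0.608)·(1.80) / ((0.302)³·(0.195)²) = 0.00251
Qp = 0.00251 > Kp = 4.54×10⁻⁴, so the reverse reaction proceeds.

toward reactants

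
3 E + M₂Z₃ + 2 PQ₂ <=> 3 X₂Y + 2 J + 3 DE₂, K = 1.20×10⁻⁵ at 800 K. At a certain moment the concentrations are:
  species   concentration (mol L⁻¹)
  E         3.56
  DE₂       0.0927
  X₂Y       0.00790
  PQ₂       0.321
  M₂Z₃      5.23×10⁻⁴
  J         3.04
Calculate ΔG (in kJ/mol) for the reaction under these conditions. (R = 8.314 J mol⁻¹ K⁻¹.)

ΔG = -13.9 kJ/mol

Q = [X₂Y]³·[J]²·[DE₂]³ / ([E]³·[M₂Z₃]·[PQ₂]²) = (0.00790)³·(3.04)²·(0.0927)³ / ((3.56)³·(5.23×10⁻⁴)·(0.321)²) = 1.49×10⁻⁶
ΔG = RT ln(Q/K) = (8.314 J mol⁻¹ K⁻¹)(800 K) × ln(1.49×10⁻⁶/1.20×10⁻⁵)
   = (6.651 kJ/mol)(-2.086) = -13.9 kJ/mol
ΔG < 0, so the forward reaction is spontaneous (proceeds forward).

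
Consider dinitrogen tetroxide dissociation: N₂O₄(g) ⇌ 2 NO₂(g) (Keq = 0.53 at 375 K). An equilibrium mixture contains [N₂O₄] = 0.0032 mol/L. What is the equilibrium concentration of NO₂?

[NO₂] = 0.041 mol/L

At equilibrium, Keq = [NO₂]² / [N₂O₄] = 0.53.
([NO₂])² / (0.0032) = 0.53
[NO₂]² = 0.00170 ⇒ [NO₂] = 0.041 mol/L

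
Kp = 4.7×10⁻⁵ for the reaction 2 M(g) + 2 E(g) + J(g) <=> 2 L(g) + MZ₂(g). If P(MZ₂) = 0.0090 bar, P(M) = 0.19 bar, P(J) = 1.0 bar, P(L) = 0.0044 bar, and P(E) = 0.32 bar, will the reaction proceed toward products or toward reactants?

neither direction; the system is at equilibrium

Qp = P(L)²·P(MZ₂) / (P(M)²·P(E)²·P(J)) = (0.0044)²·(0.0090) / ((0.19)²·(0.32)²·(1.0)) = 4.7×10⁻⁵
Qp = 4.7×10⁻⁵ = Kp, so the system is already at equilibrium.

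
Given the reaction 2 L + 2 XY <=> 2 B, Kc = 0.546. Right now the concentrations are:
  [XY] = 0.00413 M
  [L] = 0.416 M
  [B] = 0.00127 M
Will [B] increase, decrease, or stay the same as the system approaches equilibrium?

stay the same

Qc = [B]² / ([L]²·[XY]²) = (0.00127)² / ((0.416)²·(0.00413)²) = 0.546
Qc = 0.546 = Kc; the system is at equilibrium.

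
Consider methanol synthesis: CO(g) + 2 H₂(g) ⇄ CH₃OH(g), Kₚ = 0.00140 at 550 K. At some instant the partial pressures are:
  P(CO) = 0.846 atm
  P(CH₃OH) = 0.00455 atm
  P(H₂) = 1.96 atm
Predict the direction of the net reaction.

at equilibrium

Qₚ = P(CH₃OH) / (P(CO)·P(H₂)²) = (0.00455) / ((0.846)·(1.96)²) = 0.00140
Qₚ = 0.00140 = Kₚ, so the system is already at equilibrium.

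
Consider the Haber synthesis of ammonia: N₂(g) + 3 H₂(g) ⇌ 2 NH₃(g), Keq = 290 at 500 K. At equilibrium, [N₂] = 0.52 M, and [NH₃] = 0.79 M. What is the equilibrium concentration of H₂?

[H₂] = 0.16 M

At equilibrium, Keq = [NH₃]² / ([N₂]·[H₂]³) = 290.
(0.79)² / ((0.52)·([H₂])³) = 290
[H₂]³ = 0.00414 ⇒ [H₂] = 0.16 M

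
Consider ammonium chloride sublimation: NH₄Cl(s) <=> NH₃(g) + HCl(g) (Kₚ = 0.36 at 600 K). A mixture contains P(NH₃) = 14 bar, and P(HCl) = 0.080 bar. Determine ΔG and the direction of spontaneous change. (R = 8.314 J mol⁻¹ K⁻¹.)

(NH₄Cl is a pure solid — omitted from Qₚ.)
Qₚ = P(NH₃)·P(HCl) = (14)·(0.080) = 1.12
ΔG = RT ln(Qₚ/Kₚ) = (8.314 J mol⁻¹ K⁻¹)(600 K) × ln(1.12/0.36)
   = (4.988 kJ/mol)(1.135) = 5.66 kJ/mol
ΔG > 0, so the forward reaction is non-spontaneous (proceeds in reverse).

ΔG = 5.66 kJ/mol; the forward reaction is non-spontaneous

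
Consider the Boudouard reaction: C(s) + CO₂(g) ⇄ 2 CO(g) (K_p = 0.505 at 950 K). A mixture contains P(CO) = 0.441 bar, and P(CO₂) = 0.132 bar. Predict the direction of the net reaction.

(C is a pure solid — omitted from Q_p.)
Q_p = P(CO)² / P(CO₂) = (0.441)² / (0.132) = 1.47
Q_p = 1.47 > K_p = 0.505, so the reverse reaction proceeds.

reverse (toward reactants)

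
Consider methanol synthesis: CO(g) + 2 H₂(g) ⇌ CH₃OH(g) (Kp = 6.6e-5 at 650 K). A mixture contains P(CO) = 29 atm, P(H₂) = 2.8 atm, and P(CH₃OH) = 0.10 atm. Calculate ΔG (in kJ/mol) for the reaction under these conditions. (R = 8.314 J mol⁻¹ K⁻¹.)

Qp = P(CH₃OH) / (P(CO)·P(H₂)²) = (0.10) / ((29)·(2.8)²) = 4.40e-4
ΔG = RT ln(Qp/Kp) = (8.314 J mol⁻¹ K⁻¹)(650 K) × ln(4.40e-4/6.6e-5)
   = (5.404 kJ/mol)(1.897) = 10.3 kJ/mol
ΔG > 0, so the forward reaction is non-spontaneous (proceeds in reverse).

ΔG = 10.3 kJ/mol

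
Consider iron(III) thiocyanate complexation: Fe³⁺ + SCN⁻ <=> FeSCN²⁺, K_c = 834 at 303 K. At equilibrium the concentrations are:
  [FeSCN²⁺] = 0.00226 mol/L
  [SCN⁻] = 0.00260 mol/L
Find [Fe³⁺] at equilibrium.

At equilibrium, K_c = [FeSCN²⁺] / ([Fe³⁺]·[SCN⁻]) = 834.
(0.00226) / (([Fe³⁺])·(0.00260)) = 834
[Fe³⁺] = 0.00104 mol/L

[Fe³⁺] = 0.00104 mol/L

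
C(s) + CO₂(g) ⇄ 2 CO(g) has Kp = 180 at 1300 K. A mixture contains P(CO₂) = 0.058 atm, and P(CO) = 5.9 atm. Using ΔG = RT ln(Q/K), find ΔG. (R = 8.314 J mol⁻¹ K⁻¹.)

ΔG = 13.0 kJ/mol

(C is a pure solid — omitted from Qp.)
Qp = P(CO)² / P(CO₂) = (5.9)² / (0.058) = 600
ΔG = RT ln(Qp/Kp) = (8.314 J mol⁻¹ K⁻¹)(1300 K) × ln(600/180)
   = (10.81 kJ/mol)(1.204) = 13.0 kJ/mol
ΔG > 0, so the forward reaction is non-spontaneous (proceeds in reverse).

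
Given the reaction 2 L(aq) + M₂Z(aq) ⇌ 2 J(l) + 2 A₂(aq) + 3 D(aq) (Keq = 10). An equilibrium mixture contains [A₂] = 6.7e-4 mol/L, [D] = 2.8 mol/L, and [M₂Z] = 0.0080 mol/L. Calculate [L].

[L] = 0.011 mol/L

(J is a pure liquid — omitted from Keq.)
At equilibrium, Keq = [A₂]²·[D]³ / ([L]²·[M₂Z]) = 10.
(6.7e-4)²·(2.8)³ / (([L])²·(0.0080)) = 10
[L]² = 1.23e-4 ⇒ [L] = 0.011 mol/L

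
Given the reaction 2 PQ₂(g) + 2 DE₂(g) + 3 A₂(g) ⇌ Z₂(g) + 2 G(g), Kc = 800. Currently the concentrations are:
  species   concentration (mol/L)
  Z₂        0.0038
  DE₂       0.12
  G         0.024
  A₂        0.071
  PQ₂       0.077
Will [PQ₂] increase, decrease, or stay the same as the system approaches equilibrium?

decrease

Qc = [Z₂]·[G]² / ([PQ₂]²·[DE₂]²·[A₂]³) = (0.0038)·(0.024)² / ((0.077)²·(0.12)²·(0.071)³) = 72
Qc = 72 < Kc = 800: net forward reaction.
PQ₂ is a reactant, so it decreases.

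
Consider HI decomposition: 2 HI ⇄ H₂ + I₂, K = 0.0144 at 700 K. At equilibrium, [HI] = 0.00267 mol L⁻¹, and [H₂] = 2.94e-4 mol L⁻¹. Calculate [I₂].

At equilibrium, K = [H₂]·[I₂] / [HI]² = 0.0144.
(2.94e-4)·([I₂]) / (0.00267)² = 0.0144
[I₂] = 3.49e-4 mol L⁻¹

[I₂] = 3.49e-4 mol L⁻¹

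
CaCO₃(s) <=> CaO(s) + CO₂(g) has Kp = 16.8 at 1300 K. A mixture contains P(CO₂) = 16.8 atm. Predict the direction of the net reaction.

no net change (already at equilibrium)

(CaCO₃, CaO are pure solids — omitted from Qp.)
Qp = P(CO₂) = 16.8
Qp = 16.8 = Kp, so the system is already at equilibrium.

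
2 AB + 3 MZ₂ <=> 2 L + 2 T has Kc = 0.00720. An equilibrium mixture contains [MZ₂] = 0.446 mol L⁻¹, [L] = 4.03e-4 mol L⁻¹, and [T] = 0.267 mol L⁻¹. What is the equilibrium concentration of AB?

At equilibrium, Kc = [L]²·[T]² / ([AB]²·[MZ₂]³) = 0.00720.
(4.03e-4)²·(0.267)² / (([AB])²·(0.446)³) = 0.00720
[AB]² = 1.81e-5 ⇒ [AB] = 0.00426 mol L⁻¹

[AB] = 0.00426 mol L⁻¹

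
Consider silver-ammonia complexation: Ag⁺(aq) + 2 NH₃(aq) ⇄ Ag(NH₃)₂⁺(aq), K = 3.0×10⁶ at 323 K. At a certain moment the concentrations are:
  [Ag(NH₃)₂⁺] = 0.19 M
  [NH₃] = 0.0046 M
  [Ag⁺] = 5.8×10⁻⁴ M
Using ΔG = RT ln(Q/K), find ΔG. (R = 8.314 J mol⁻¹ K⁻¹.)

Q = [Ag(NH₃)₂⁺] / ([Ag⁺]·[NH₃]²) = (0.19) / ((5.8×10⁻⁴)·(0.0046)²) = 1.55×10⁷
ΔG = RT ln(Q/K) = (8.314 J mol⁻¹ K⁻¹)(323 K) × ln(1.55×10⁷/3.0×10⁶)
   = (2.685 kJ/mol)(1.642) = 4.41 kJ/mol
ΔG > 0, so the forward reaction is non-spontaneous (proceeds in reverse).

ΔG = 4.41 kJ/mol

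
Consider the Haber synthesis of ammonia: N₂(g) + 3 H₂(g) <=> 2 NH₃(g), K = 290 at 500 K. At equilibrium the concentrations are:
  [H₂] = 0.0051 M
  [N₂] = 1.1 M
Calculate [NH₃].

At equilibrium, K = [NH₃]² / ([N₂]·[H₂]³) = 290.
([NH₃])² / ((1.1)·(0.0051)³) = 290
[NH₃]² = 4.23e-5 ⇒ [NH₃] = 0.0065 M

[NH₃] = 0.0065 M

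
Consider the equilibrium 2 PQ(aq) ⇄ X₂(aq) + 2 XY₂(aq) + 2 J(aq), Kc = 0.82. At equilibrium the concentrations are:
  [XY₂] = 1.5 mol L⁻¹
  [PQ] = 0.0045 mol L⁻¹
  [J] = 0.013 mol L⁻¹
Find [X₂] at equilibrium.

[X₂] = 0.044 mol L⁻¹

At equilibrium, Kc = [X₂]·[XY₂]²·[J]² / [PQ]² = 0.82.
([X₂])·(1.5)²·(0.013)² / (0.0045)² = 0.82
[X₂] = 0.0437 = 0.044 mol L⁻¹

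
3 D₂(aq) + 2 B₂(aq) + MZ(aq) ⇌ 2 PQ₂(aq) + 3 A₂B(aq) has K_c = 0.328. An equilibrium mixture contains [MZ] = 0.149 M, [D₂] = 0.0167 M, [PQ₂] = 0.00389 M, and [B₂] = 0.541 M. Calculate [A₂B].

At equilibrium, K_c = [PQ₂]²·[A₂B]³ / ([D₂]³·[B₂]²·[MZ]) = 0.328.
(0.00389)²·([A₂B])³ / ((0.0167)³·(0.541)²·(0.149)) = 0.328
[A₂B]³ = 0.00440 ⇒ [A₂B] = 0.164 M

[A₂B] = 0.164 M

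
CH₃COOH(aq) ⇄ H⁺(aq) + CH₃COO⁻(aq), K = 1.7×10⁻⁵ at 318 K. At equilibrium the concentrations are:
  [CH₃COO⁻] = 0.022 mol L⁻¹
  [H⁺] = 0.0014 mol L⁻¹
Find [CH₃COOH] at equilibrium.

[CH₃COOH] = 1.8 mol L⁻¹

At equilibrium, K = [H⁺]·[CH₃COO⁻] / [CH₃COOH] = 1.7×10⁻⁵.
(0.0014)·(0.022) / ([CH₃COOH]) = 1.7×10⁻⁵
[CH₃COOH] = 1.81 = 1.8 mol L⁻¹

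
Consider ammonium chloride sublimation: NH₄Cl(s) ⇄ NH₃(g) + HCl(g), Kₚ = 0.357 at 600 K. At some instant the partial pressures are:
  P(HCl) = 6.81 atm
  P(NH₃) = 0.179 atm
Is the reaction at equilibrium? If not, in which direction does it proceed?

toward reactants

(NH₄Cl is a pure solid — omitted from Qₚ.)
Qₚ = P(NH₃)·P(HCl) = (0.179)·(6.81) = 1.22
Qₚ = 1.22 > Kₚ = 0.357, so the reverse reaction proceeds.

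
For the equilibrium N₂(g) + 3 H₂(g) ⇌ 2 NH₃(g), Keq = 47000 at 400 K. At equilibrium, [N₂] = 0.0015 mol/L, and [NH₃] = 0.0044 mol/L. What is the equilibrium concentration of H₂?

At equilibrium, Keq = [NH₃]² / ([N₂]·[H₂]³) = 47000.
(0.0044)² / ((0.0015)·([H₂])³) = 47000
[H₂]³ = 2.75×10⁻⁷ ⇒ [H₂] = 0.0065 mol/L

[H₂] = 0.0065 mol/L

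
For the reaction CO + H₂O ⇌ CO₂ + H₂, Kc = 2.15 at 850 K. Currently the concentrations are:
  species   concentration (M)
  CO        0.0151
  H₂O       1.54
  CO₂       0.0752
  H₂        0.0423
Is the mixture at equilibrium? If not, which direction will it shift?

Qc = [CO₂]·[H₂] / ([CO]·[H₂O]) = (0.0752)·(0.0423) / ((0.0151)·(1.54)) = 0.137
Qc = 0.137 < Kc = 2.15: net forward reaction.

no; Q < K, reaction proceeds forward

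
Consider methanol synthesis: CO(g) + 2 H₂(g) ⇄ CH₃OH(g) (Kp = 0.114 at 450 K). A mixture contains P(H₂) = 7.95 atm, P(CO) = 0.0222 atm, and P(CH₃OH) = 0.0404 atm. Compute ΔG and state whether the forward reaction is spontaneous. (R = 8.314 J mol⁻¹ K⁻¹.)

Qp = P(CH₃OH) / (P(CO)·P(H₂)²) = (0.0404) / ((0.0222)·(7.95)²) = 0.0288
ΔG = RT ln(Qp/Kp) = (8.314 J mol⁻¹ K⁻¹)(450 K) × ln(0.0288/0.114)
   = (3.741 kJ/mol)(-1.376) = -5.15 kJ/mol
ΔG < 0, so the forward reaction is spontaneous (proceeds forward).

ΔG = -5.15 kJ/mol; the forward reaction is spontaneous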